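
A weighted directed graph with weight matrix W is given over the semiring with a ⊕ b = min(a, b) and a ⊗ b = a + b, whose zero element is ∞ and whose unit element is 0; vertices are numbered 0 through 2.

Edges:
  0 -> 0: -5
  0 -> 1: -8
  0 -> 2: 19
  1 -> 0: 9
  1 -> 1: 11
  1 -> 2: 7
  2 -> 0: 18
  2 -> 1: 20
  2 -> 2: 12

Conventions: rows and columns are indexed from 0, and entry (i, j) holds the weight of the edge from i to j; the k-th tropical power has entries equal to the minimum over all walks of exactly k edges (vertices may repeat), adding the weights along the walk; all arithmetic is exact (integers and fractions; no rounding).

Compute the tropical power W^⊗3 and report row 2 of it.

W^⊗2:
  [-10, -13, -1]
  [4, 1, 18]
  [13, 10, 24]
W^⊗3:
  [-15, -18, -6]
  [-1, -4, 8]
  [8, 5, 17]
Answer: row 2 of W^⊗3 = [8, 5, 17]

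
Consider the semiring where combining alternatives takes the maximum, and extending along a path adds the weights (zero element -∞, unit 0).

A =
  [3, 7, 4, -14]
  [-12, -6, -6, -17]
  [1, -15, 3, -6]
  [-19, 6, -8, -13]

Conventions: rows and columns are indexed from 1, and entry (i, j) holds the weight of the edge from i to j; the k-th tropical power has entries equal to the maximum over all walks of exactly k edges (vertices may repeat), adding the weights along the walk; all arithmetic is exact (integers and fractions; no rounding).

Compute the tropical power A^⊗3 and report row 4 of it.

A^⊗2:
  [6, 10, 7, -2]
  [-5, -5, -3, -12]
  [4, 8, 6, -3]
  [-6, 0, 0, -11]
A^⊗3:
  [9, 13, 10, 1]
  [-2, 2, 0, -9]
  [7, 11, 9, 0]
  [1, 1, 3, -6]
Answer: row 4 of A^⊗3 = [1, 1, 3, -6]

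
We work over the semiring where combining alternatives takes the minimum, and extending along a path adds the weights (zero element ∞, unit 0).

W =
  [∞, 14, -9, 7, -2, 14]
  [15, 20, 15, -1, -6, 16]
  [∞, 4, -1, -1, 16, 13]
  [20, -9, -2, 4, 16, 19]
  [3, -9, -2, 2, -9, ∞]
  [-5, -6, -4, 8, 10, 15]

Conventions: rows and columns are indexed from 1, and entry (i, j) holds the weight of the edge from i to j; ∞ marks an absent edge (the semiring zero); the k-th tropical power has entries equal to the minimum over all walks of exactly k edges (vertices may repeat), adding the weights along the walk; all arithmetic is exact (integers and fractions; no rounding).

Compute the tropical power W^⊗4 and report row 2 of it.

W^⊗2:
  [1, -11, -10, -10, -11, 4]
  [-3, -15, -8, -4, -15, 18]
  [8, -10, -3, -2, -2, 12]
  [6, -5, -3, -10, -15, 7]
  [-6, -18, -11, -10, -18, 7]
  [9, -1, -14, -7, -12, 9]
W^⊗3:
  [-8, -20, -13, -12, -20, 3]
  [-12, -24, -17, -16, -24, 1]
  [1, -11, -4, -11, -16, 6]
  [-12, -24, -17, -13, -24, 9]
  [-15, -27, -20, -19, -27, -2]
  [-9, -21, -15, -15, -21, -1]
W^⊗4:
  [-17, -29, -22, -21, -29, -4]
  [-21, -33, -26, -25, -33, -8]
  [-13, -25, -18, -14, -25, 5]
  [-21, -33, -26, -25, -33, -8]
  [-24, -36, -29, -28, -36, -11]
  [-18, -30, -23, -22, -30, -5]
Answer: row 2 of W^⊗4 = [-21, -33, -26, -25, -33, -8]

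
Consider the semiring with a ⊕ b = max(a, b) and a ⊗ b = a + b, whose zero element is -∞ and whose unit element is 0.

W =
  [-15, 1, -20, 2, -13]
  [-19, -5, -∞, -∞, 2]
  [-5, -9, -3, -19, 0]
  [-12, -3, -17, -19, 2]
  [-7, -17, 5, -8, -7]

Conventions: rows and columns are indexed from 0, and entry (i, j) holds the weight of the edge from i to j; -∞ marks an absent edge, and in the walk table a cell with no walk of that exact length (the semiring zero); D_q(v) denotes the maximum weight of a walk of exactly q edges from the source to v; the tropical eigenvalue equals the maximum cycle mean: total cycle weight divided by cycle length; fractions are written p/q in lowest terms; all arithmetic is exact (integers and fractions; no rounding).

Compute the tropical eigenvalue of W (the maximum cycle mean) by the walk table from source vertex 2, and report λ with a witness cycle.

q=0: [-∞, -∞, 0, -∞, -∞]
q=1: [-5, -9, -3, -19, 0]
q=2: [-7, -4, 5, -3, -3]
q=3: [0, -4, 2, -5, 5]
q=4: [-2, 1, 10, 2, 2]
q=5: [5, 1, 7, 0, 10]
Optimal cycle mean attained by: cycle 2->4->2, total 0 + 5, length 2.
Answer: λ = 5/2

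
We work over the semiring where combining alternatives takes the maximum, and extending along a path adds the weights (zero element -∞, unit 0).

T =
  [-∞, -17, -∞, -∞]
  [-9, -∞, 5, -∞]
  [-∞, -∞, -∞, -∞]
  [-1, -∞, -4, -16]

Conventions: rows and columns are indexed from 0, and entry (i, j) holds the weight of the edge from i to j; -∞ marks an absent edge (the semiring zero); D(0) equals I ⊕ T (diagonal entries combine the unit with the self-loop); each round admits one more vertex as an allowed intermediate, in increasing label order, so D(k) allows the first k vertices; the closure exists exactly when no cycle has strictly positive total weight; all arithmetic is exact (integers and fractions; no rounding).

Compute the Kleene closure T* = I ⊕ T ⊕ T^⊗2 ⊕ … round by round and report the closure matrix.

D(0):
  [0, -17, -∞, -∞]
  [-9, 0, 5, -∞]
  [-∞, -∞, 0, -∞]
  [-1, -∞, -4, 0]
D(1):
  [0, -17, -∞, -∞]
  [-9, 0, 5, -∞]
  [-∞, -∞, 0, -∞]
  [-1, -18, -4, 0]
D(2):
  [0, -17, -12, -∞]
  [-9, 0, 5, -∞]
  [-∞, -∞, 0, -∞]
  [-1, -18, -4, 0]
D(3):
  [0, -17, -12, -∞]
  [-9, 0, 5, -∞]
  [-∞, -∞, 0, -∞]
  [-1, -18, -4, 0]
D(4):
  [0, -17, -12, -∞]
  [-9, 0, 5, -∞]
  [-∞, -∞, 0, -∞]
  [-1, -18, -4, 0]
Answer: T* = [[0, -17, -12, -∞], [-9, 0, 5, -∞], [-∞, -∞, 0, -∞], [-1, -18, -4, 0]]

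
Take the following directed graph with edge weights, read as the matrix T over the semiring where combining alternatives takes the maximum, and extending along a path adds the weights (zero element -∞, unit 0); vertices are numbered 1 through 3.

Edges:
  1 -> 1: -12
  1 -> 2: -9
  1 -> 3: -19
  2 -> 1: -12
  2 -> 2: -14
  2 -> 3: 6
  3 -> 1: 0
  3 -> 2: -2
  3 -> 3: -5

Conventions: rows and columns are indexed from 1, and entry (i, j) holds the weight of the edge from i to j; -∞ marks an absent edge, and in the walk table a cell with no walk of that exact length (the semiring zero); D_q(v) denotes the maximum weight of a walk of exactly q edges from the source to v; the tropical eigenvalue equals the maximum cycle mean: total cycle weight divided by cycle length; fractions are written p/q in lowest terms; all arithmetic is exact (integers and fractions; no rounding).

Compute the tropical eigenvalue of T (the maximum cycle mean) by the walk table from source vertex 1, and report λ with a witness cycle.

q=0: [0, -∞, -∞]
q=1: [-12, -9, -19]
q=2: [-19, -21, -3]
q=3: [-3, -5, -8]
Optimal cycle mean attained by: cycle 2->3->2, total 6 + (-2), length 2.
Answer: λ = 2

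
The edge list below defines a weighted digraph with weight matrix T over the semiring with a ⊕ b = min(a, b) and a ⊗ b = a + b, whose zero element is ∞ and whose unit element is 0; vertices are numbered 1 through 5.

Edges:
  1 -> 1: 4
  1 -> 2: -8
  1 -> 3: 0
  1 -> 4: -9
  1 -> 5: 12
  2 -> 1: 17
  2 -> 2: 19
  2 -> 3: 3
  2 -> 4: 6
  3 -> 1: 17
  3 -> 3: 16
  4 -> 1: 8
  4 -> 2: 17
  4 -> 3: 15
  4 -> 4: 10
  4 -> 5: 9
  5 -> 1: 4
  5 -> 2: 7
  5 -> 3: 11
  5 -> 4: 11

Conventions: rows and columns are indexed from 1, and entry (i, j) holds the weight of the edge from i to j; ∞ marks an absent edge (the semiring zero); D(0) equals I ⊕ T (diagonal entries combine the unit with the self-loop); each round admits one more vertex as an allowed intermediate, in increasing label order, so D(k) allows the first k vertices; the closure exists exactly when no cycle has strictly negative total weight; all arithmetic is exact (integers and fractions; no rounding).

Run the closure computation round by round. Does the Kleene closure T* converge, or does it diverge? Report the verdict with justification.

D(0):
  [0, -8, 0, -9, 12]
  [17, 0, 3, 6, ∞]
  [17, ∞, 0, ∞, ∞]
  [8, 17, 15, 0, 9]
  [4, 7, 11, 11, 0]
Detection: at round 1, diagonal entry (4, 4) turns strictly negative.
Key observation: the cycle 4->1->4 has total weight 8 + (-9), which is strictly negative.
Answer: DIVERGES — negative cycle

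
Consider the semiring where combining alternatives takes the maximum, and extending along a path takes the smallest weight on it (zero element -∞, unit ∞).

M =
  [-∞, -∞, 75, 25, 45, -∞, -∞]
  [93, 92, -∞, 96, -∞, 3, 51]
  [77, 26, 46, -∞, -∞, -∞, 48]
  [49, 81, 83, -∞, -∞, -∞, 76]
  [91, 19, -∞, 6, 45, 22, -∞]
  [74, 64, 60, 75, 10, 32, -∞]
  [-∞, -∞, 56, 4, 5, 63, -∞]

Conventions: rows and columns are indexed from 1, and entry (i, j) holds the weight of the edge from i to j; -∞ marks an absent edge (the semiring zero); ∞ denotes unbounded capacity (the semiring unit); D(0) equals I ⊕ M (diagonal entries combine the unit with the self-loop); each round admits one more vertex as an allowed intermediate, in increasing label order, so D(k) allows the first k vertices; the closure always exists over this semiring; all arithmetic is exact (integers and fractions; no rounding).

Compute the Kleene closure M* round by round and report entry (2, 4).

D(0):
  [∞, -∞, 75, 25, 45, -∞, -∞]
  [93, ∞, -∞, 96, -∞, 3, 51]
  [77, 26, ∞, -∞, -∞, -∞, 48]
  [49, 81, 83, ∞, -∞, -∞, 76]
  [91, 19, -∞, 6, ∞, 22, -∞]
  [74, 64, 60, 75, 10, ∞, -∞]
  [-∞, -∞, 56, 4, 5, 63, ∞]
D(1):
  [∞, -∞, 75, 25, 45, -∞, -∞]
  [93, ∞, 75, 96, 45, 3, 51]
  [77, 26, ∞, 25, 45, -∞, 48]
  [49, 81, 83, ∞, 45, -∞, 76]
  [91, 19, 75, 25, ∞, 22, -∞]
  [74, 64, 74, 75, 45, ∞, -∞]
  [-∞, -∞, 56, 4, 5, 63, ∞]
D(2):
  [∞, -∞, 75, 25, 45, -∞, -∞]
  [93, ∞, 75, 96, 45, 3, 51]
  [77, 26, ∞, 26, 45, 3, 48]
  [81, 81, 83, ∞, 45, 3, 76]
  [91, 19, 75, 25, ∞, 22, 19]
  [74, 64, 74, 75, 45, ∞, 51]
  [-∞, -∞, 56, 4, 5, 63, ∞]
D(3):
  [∞, 26, 75, 26, 45, 3, 48]
  [93, ∞, 75, 96, 45, 3, 51]
  [77, 26, ∞, 26, 45, 3, 48]
  [81, 81, 83, ∞, 45, 3, 76]
  [91, 26, 75, 26, ∞, 22, 48]
  [74, 64, 74, 75, 45, ∞, 51]
  [56, 26, 56, 26, 45, 63, ∞]
D(4):
  [∞, 26, 75, 26, 45, 3, 48]
  [93, ∞, 83, 96, 45, 3, 76]
  [77, 26, ∞, 26, 45, 3, 48]
  [81, 81, 83, ∞, 45, 3, 76]
  [91, 26, 75, 26, ∞, 22, 48]
  [75, 75, 75, 75, 45, ∞, 75]
  [56, 26, 56, 26, 45, 63, ∞]
D(5):
  [∞, 26, 75, 26, 45, 22, 48]
  [93, ∞, 83, 96, 45, 22, 76]
  [77, 26, ∞, 26, 45, 22, 48]
  [81, 81, 83, ∞, 45, 22, 76]
  [91, 26, 75, 26, ∞, 22, 48]
  [75, 75, 75, 75, 45, ∞, 75]
  [56, 26, 56, 26, 45, 63, ∞]
D(6):
  [∞, 26, 75, 26, 45, 22, 48]
  [93, ∞, 83, 96, 45, 22, 76]
  [77, 26, ∞, 26, 45, 22, 48]
  [81, 81, 83, ∞, 45, 22, 76]
  [91, 26, 75, 26, ∞, 22, 48]
  [75, 75, 75, 75, 45, ∞, 75]
  [63, 63, 63, 63, 45, 63, ∞]
D(7):
  [∞, 48, 75, 48, 45, 48, 48]
  [93, ∞, 83, 96, 45, 63, 76]
  [77, 48, ∞, 48, 45, 48, 48]
  [81, 81, 83, ∞, 45, 63, 76]
  [91, 48, 75, 48, ∞, 48, 48]
  [75, 75, 75, 75, 45, ∞, 75]
  [63, 63, 63, 63, 45, 63, ∞]
Answer: M*[2][4] = 96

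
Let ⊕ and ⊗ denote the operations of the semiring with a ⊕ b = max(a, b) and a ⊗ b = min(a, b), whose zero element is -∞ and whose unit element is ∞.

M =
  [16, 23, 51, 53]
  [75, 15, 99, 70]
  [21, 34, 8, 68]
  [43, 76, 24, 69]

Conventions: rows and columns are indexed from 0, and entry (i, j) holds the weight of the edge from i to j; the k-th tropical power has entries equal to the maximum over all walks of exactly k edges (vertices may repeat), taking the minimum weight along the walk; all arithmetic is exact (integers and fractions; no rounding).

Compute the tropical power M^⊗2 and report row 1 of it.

M^⊗2:
  [43, 53, 24, 53]
  [43, 70, 51, 69]
  [43, 68, 34, 68]
  [75, 69, 76, 70]
Answer: row 1 of M^⊗2 = [43, 70, 51, 69]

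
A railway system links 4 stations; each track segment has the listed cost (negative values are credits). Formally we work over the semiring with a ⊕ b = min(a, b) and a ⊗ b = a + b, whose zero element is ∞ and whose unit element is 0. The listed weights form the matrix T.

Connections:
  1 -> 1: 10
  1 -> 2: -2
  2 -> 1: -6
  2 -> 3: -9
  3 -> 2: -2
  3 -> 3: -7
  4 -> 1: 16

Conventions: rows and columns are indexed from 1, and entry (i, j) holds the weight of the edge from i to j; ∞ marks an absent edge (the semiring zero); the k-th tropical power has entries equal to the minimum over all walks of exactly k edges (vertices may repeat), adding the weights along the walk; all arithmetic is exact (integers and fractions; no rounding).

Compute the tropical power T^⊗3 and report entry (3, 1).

T^⊗2:
  [-8, 8, -11, ∞]
  [4, -11, -16, ∞]
  [-8, -9, -14, ∞]
  [26, 14, ∞, ∞]
T^⊗3:
  [2, -13, -18, ∞]
  [-17, -18, -23, ∞]
  [-15, -16, -21, ∞]
  [8, 24, 5, ∞]
Key observation: the optimum is the walk 3->3->2->1, with weight (-7) + (-2) + (-6) = -15.
Optimal value attained by: walk 3->3->2->1.
Answer: (T^⊗3)[3][1] = -15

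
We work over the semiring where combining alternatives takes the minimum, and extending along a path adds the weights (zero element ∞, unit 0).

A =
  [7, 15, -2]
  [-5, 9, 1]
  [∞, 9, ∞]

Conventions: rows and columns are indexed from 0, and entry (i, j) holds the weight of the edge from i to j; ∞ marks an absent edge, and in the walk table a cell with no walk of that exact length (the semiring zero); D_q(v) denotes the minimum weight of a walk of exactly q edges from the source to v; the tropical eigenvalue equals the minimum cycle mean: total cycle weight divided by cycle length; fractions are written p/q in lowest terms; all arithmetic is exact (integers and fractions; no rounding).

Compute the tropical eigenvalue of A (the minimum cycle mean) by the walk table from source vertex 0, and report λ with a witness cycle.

q=0: [0, ∞, ∞]
q=1: [7, 15, -2]
q=2: [10, 7, 5]
q=3: [2, 14, 8]
Optimal cycle mean attained by: cycle 0->2->1->0, total (-2) + 9 + (-5), length 3.
Answer: λ = 2/3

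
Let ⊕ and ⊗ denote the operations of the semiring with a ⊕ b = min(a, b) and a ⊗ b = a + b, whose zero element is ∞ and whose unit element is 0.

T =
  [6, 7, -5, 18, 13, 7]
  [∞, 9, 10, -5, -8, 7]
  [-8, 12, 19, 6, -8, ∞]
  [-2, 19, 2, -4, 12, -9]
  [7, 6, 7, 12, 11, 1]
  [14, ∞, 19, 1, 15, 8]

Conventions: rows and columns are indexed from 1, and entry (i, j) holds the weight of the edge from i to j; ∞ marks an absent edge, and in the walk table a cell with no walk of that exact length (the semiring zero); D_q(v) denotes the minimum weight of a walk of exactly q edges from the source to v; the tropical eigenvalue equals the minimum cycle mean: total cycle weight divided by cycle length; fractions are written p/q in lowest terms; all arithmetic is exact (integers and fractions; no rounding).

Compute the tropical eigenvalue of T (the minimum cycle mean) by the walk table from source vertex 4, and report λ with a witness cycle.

q=0: [∞, ∞, ∞, 0, ∞, ∞]
q=1: [-2, 19, 2, -4, 12, -9]
q=2: [-6, 5, -7, -8, -6, -13]
q=3: [-15, 0, -11, -12, -15, -17]
q=4: [-19, -9, -20, -16, -19, -21]
q=5: [-28, -13, -24, -20, -28, -25]
q=6: [-32, -22, -33, -24, -32, -29]
Optimal cycle mean attained by: cycle 1->3->1, total (-5) + (-8), length 2.
Answer: λ = -13/2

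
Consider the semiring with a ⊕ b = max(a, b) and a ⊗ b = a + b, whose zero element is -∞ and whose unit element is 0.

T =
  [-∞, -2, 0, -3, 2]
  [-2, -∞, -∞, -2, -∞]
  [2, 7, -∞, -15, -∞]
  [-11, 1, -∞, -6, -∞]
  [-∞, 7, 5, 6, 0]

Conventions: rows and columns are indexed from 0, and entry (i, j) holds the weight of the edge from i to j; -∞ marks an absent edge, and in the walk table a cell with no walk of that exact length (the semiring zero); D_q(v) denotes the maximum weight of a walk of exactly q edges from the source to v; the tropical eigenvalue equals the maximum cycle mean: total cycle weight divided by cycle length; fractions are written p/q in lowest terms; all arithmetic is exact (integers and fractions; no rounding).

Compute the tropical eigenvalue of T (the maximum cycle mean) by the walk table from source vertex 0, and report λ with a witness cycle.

q=0: [0, -∞, -∞, -∞, -∞]
q=1: [-∞, -2, 0, -3, 2]
q=2: [2, 9, 7, 8, 2]
q=3: [9, 14, 7, 8, 4]
q=4: [12, 14, 9, 12, 11]
q=5: [12, 18, 16, 17, 14]
Optimal cycle mean attained by: cycle 0->4->2->0, total 2 + 5 + 2, length 3.
Answer: λ = 3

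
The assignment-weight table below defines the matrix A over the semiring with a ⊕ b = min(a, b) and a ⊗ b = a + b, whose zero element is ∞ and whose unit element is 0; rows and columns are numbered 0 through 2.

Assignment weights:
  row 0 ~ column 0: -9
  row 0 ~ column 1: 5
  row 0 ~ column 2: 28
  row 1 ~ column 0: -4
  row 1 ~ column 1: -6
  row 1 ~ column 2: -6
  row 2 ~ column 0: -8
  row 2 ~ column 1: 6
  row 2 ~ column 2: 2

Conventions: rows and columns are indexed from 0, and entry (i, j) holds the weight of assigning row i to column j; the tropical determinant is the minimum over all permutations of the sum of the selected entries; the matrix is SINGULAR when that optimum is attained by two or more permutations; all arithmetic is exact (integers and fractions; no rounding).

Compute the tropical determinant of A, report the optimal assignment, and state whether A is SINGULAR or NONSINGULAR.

σ = (0, 1, 2): (-9) + (-6) + 2 = -13
σ = (0, 2, 1): (-9) + (-6) + 6 = -9
σ = (1, 0, 2): 5 + (-4) + 2 = 3
σ = (1, 2, 0): 5 + (-6) + (-8) = -9
σ = (2, 0, 1): 28 + (-4) + 6 = 30
σ = (2, 1, 0): 28 + (-6) + (-8) = 14
Optimal value attained by: σ = (0, 1, 2).
Answer: det⊕(A) = -13; verdict: NONSINGULAR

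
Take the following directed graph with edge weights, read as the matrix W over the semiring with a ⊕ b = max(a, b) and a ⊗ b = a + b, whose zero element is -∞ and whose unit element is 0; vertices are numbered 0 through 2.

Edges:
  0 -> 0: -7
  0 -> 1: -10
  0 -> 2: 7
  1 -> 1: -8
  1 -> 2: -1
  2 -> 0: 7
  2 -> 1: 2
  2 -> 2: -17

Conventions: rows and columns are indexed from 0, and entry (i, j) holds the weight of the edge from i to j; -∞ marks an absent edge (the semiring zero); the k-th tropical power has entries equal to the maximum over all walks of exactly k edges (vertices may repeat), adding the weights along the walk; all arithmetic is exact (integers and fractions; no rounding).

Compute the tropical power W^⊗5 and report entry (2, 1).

W^⊗2:
  [14, 9, 0]
  [6, 1, -9]
  [0, -3, 14]
W^⊗3:
  [7, 4, 21]
  [-1, -4, 13]
  [21, 16, 7]
W^⊗4:
  [28, 23, 14]
  [20, 15, 6]
  [14, 11, 28]
W^⊗5:
  [21, 18, 35]
  [13, 10, 27]
  [35, 30, 21]
Key observation: the optimum is the walk 2->0->2->0->2->1, with weight 7 + 7 + 7 + 7 + 2 = 30.
Optimal value attained by: walk 2->0->2->0->2->1.
Answer: (W^⊗5)[2][1] = 30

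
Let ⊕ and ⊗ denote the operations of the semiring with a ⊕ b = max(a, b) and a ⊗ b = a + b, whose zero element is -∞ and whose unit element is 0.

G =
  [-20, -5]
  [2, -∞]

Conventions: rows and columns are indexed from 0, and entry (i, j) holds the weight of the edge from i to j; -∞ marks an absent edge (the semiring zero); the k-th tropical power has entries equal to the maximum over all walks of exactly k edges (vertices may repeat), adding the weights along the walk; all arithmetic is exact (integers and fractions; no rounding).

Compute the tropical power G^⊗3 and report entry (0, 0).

G^⊗2:
  [-3, -25]
  [-18, -3]
G^⊗3:
  [-23, -8]
  [-1, -23]
Key observation: the optimum is the walk 0->0->1->0, with weight (-20) + (-5) + 2 = -23.
Optimal value attained by: walk 0->0->1->0.
Answer: (G^⊗3)[0][0] = -23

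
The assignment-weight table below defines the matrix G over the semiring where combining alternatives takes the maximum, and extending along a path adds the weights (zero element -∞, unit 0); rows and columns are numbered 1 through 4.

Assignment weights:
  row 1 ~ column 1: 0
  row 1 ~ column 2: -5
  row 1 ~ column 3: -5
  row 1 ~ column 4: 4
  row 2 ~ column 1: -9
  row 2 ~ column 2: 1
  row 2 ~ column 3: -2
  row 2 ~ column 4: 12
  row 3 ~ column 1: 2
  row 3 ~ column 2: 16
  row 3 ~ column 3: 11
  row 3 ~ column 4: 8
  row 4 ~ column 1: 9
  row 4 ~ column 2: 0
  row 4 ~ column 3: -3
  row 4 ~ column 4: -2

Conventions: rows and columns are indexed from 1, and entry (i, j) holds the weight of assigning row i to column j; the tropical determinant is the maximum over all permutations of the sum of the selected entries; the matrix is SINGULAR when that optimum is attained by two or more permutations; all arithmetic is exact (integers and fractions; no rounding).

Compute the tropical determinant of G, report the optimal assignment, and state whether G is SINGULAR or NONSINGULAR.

σ = (1, 2, 3, 4): 0 + 1 + 11 + (-2) = 10
σ = (1, 2, 4, 3): 0 + 1 + 8 + (-3) = 6
σ = (1, 3, 2, 4): 0 + (-2) + 16 + (-2) = 12
σ = (1, 3, 4, 2): 0 + (-2) + 8 + 0 = 6
σ = (1, 4, 2, 3): 0 + 12 + 16 + (-3) = 25
σ = (1, 4, 3, 2): 0 + 12 + 11 + 0 = 23
σ = (2, 1, 3, 4): (-5) + (-9) + 11 + (-2) = -5
σ = (2, 1, 4, 3): (-5) + (-9) + 8 + (-3) = -9
σ = (2, 3, 1, 4): (-5) + (-2) + 2 + (-2) = -7
σ = (2, 3, 4, 1): (-5) + (-2) + 8 + 9 = 10
σ = (2, 4, 1, 3): (-5) + 12 + 2 + (-3) = 6
σ = (2, 4, 3, 1): (-5) + 12 + 11 + 9 = 27
σ = (3, 1, 2, 4): (-5) + (-9) + 16 + (-2) = 0
σ = (3, 1, 4, 2): (-5) + (-9) + 8 + 0 = -6
σ = (3, 2, 1, 4): (-5) + 1 + 2 + (-2) = -4
σ = (3, 2, 4, 1): (-5) + 1 + 8 + 9 = 13
σ = (3, 4, 1, 2): (-5) + 12 + 2 + 0 = 9
σ = (3, 4, 2, 1): (-5) + 12 + 16 + 9 = 32
σ = (4, 1, 2, 3): 4 + (-9) + 16 + (-3) = 8
σ = (4, 1, 3, 2): 4 + (-9) + 11 + 0 = 6
σ = (4, 2, 1, 3): 4 + 1 + 2 + (-3) = 4
σ = (4, 2, 3, 1): 4 + 1 + 11 + 9 = 25
σ = (4, 3, 1, 2): 4 + (-2) + 2 + 0 = 4
σ = (4, 3, 2, 1): 4 + (-2) + 16 + 9 = 27
Optimal value attained by: σ = (3, 4, 2, 1).
Answer: det⊕(G) = 32; verdict: NONSINGULAR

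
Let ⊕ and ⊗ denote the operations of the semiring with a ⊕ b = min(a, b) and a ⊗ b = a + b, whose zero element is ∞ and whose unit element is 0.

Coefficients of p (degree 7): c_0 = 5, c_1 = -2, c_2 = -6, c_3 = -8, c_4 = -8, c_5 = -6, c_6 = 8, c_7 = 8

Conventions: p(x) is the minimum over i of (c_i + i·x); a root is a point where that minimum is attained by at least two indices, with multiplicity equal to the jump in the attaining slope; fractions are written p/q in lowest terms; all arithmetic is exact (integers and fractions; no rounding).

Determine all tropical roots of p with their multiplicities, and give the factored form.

hull edge (i=0, c=5) to (i=1, c=-2): slope -7, span 1
hull edge (i=1, c=-2) to (i=2, c=-6): slope -4, span 1
hull edge (i=2, c=-6) to (i=3, c=-8): slope -2, span 1
hull edge (i=3, c=-8) to (i=4, c=-8): slope 0, span 1
hull edge (i=4, c=-8) to (i=5, c=-6): slope 2, span 1
hull edge (i=5, c=-6) to (i=7, c=8): slope 7, span 2
Factored form: p(x) = 8 ⊗ (x ⊕ (-7)) ⊗ (x ⊕ (-7)) ⊗ (x ⊕ (-2)) ⊗ (x ⊕ 0) ⊗ (x ⊕ 2) ⊗ (x ⊕ 4) ⊗ (x ⊕ 7)
Answer: roots = -7 (mult 2), -2 (mult 1), 0 (mult 1), 2 (mult 1), 4 (mult 1), 7 (mult 1)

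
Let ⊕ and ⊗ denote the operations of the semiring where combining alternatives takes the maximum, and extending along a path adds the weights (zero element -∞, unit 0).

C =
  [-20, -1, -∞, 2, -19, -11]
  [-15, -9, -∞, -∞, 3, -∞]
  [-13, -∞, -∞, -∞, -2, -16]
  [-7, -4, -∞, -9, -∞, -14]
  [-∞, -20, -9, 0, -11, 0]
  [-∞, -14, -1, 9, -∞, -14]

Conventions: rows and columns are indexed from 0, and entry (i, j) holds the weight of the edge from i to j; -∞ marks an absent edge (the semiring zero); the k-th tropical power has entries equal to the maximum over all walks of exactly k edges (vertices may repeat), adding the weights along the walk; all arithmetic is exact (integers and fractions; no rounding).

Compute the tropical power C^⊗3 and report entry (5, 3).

C^⊗2:
  [-5, -2, -12, -2, 2, -12]
  [-24, -16, -6, 3, -6, 3]
  [-33, -14, -11, -2, -13, -2]
  [-16, -8, -15, -5, -1, -18]
  [-7, -4, -1, 9, -11, -11]
  [2, 5, -15, 0, -3, -5]
C^⊗3:
  [-9, -6, -7, 2, 1, 2]
  [-4, -1, 2, 12, -8, -6]
  [-9, -6, -3, 7, -11, -13]
  [-12, -9, -10, -1, -5, -1]
  [2, 5, -12, 0, -1, -5]
  [-7, 1, -6, 4, 8, -3]
Key observation: the optimum is the walk 5->3->0->3, with weight 9 + (-7) + 2 = 4.
Optimal value attained by: walk 5->3->0->3.
Answer: (C^⊗3)[5][3] = 4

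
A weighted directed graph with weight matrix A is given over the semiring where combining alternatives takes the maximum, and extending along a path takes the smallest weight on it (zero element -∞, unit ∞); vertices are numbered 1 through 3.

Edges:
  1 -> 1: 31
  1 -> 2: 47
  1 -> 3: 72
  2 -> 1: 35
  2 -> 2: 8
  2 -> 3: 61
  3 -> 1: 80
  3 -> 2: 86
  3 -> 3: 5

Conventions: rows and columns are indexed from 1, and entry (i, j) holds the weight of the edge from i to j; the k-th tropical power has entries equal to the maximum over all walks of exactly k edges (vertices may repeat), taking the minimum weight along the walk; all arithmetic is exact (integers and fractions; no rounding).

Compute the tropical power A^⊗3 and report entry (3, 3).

A^⊗2:
  [72, 72, 47]
  [61, 61, 35]
  [35, 47, 72]
A^⊗3:
  [47, 47, 72]
  [35, 47, 61]
  [72, 72, 47]
Key observation: the optimum is the walk 3->1->2->3, with weight 80 min 47 min 61 = 47.
Optimal value attained by: walk 3->1->2->3.
Answer: (A^⊗3)[3][3] = 47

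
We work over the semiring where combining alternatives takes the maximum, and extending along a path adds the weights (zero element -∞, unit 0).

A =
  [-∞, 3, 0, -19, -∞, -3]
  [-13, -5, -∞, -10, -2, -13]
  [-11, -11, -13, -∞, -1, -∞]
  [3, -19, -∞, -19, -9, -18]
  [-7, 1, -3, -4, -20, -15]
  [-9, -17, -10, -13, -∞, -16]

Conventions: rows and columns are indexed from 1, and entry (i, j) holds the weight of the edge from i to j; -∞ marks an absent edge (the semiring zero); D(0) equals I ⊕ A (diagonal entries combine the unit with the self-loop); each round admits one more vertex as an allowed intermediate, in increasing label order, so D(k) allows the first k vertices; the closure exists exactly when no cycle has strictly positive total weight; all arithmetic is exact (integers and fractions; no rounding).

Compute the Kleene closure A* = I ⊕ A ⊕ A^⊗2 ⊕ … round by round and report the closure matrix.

D(0):
  [0, 3, 0, -19, -∞, -3]
  [-13, 0, -∞, -10, -2, -13]
  [-11, -11, 0, -∞, -1, -∞]
  [3, -19, -∞, 0, -9, -18]
  [-7, 1, -3, -4, 0, -15]
  [-9, -17, -10, -13, -∞, 0]
D(1):
  [0, 3, 0, -19, -∞, -3]
  [-13, 0, -13, -10, -2, -13]
  [-11, -8, 0, -30, -1, -14]
  [3, 6, 3, 0, -9, 0]
  [-7, 1, -3, -4, 0, -10]
  [-9, -6, -9, -13, -∞, 0]
D(2):
  [0, 3, 0, -7, 1, -3]
  [-13, 0, -13, -10, -2, -13]
  [-11, -8, 0, -18, -1, -14]
  [3, 6, 3, 0, 4, 0]
  [-7, 1, -3, -4, 0, -10]
  [-9, -6, -9, -13, -8, 0]
D(3):
  [0, 3, 0, -7, 1, -3]
  [-13, 0, -13, -10, -2, -13]
  [-11, -8, 0, -18, -1, -14]
  [3, 6, 3, 0, 4, 0]
  [-7, 1, -3, -4, 0, -10]
  [-9, -6, -9, -13, -8, 0]
D(4):
  [0, 3, 0, -7, 1, -3]
  [-7, 0, -7, -10, -2, -10]
  [-11, -8, 0, -18, -1, -14]
  [3, 6, 3, 0, 4, 0]
  [-1, 2, -1, -4, 0, -4]
  [-9, -6, -9, -13, -8, 0]
D(5):
  [0, 3, 0, -3, 1, -3]
  [-3, 0, -3, -6, -2, -6]
  [-2, 1, 0, -5, -1, -5]
  [3, 6, 3, 0, 4, 0]
  [-1, 2, -1, -4, 0, -4]
  [-9, -6, -9, -12, -8, 0]
D(6):
  [0, 3, 0, -3, 1, -3]
  [-3, 0, -3, -6, -2, -6]
  [-2, 1, 0, -5, -1, -5]
  [3, 6, 3, 0, 4, 0]
  [-1, 2, -1, -4, 0, -4]
  [-9, -6, -9, -12, -8, 0]
Answer: A* = [[0, 3, 0, -3, 1, -3], [-3, 0, -3, -6, -2, -6], [-2, 1, 0, -5, -1, -5], [3, 6, 3, 0, 4, 0], [-1, 2, -1, -4, 0, -4], [-9, -6, -9, -12, -8, 0]]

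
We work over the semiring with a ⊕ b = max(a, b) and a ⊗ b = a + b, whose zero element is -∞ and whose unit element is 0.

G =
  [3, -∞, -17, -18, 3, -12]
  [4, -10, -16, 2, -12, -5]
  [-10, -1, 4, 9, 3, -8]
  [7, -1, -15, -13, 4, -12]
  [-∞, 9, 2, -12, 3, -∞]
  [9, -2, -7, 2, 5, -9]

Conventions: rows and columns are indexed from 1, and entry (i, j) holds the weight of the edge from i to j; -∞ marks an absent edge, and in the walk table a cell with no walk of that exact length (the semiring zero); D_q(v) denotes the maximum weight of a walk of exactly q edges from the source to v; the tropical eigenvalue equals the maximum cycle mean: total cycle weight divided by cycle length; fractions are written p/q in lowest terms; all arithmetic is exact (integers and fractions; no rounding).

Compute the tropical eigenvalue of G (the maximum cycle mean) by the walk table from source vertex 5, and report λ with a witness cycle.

q=0: [-∞, -∞, -∞, -∞, 0, -∞]
q=1: [-∞, 9, 2, -12, 3, -∞]
q=2: [13, 12, 6, 11, 6, 4]
q=3: [18, 15, 10, 15, 16, 7]
q=4: [22, 25, 18, 19, 21, 10]
q=5: [29, 30, 23, 27, 25, 20]
q=6: [34, 34, 27, 32, 32, 25]
Optimal cycle mean attained by: cycle 1->5->2->1, total 3 + 9 + 4, length 3.
Answer: λ = 16/3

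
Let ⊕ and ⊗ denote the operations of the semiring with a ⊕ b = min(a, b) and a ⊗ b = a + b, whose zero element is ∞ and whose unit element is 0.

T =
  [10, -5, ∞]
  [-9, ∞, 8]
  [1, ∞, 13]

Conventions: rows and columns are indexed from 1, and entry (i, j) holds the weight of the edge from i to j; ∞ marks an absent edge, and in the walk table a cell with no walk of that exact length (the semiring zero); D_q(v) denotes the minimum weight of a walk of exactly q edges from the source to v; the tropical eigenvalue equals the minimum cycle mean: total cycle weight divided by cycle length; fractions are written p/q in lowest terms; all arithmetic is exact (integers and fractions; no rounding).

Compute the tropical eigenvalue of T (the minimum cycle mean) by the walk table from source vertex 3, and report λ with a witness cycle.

q=0: [∞, ∞, 0]
q=1: [1, ∞, 13]
q=2: [11, -4, 26]
q=3: [-13, 6, 4]
Optimal cycle mean attained by: cycle 1->2->1, total (-5) + (-9), length 2.
Answer: λ = -7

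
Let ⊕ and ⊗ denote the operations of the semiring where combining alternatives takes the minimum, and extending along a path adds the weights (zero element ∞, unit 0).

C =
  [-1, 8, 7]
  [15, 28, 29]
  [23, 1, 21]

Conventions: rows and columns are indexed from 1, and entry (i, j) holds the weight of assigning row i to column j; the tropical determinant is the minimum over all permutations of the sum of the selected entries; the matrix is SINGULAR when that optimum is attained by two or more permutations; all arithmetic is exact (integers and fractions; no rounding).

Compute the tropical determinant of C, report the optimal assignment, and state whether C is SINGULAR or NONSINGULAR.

σ = (1, 2, 3): (-1) + 28 + 21 = 48
σ = (1, 3, 2): (-1) + 29 + 1 = 29
σ = (2, 1, 3): 8 + 15 + 21 = 44
σ = (2, 3, 1): 8 + 29 + 23 = 60
σ = (3, 1, 2): 7 + 15 + 1 = 23
σ = (3, 2, 1): 7 + 28 + 23 = 58
Optimal value attained by: σ = (3, 1, 2).
Answer: det⊕(C) = 23; verdict: NONSINGULAR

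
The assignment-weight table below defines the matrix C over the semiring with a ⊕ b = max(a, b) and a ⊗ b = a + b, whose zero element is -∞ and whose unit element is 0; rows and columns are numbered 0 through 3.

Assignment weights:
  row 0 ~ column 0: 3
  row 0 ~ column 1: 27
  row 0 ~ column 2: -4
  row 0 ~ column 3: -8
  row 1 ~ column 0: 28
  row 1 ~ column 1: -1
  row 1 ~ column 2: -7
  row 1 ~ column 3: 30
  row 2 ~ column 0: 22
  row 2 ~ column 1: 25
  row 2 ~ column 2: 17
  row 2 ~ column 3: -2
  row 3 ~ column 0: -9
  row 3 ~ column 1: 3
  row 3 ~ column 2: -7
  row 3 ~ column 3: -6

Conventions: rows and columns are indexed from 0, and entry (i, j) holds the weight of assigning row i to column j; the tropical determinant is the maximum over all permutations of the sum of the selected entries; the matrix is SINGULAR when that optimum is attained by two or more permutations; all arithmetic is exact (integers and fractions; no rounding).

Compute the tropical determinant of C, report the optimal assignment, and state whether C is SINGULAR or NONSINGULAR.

σ = (0, 1, 2, 3): 3 + (-1) + 17 + (-6) = 13
σ = (0, 1, 3, 2): 3 + (-1) + (-2) + (-7) = -7
σ = (0, 2, 1, 3): 3 + (-7) + 25 + (-6) = 15
σ = (0, 2, 3, 1): 3 + (-7) + (-2) + 3 = -3
σ = (0, 3, 1, 2): 3 + 30 + 25 + (-7) = 51
σ = (0, 3, 2, 1): 3 + 30 + 17 + 3 = 53
σ = (1, 0, 2, 3): 27 + 28 + 17 + (-6) = 66
σ = (1, 0, 3, 2): 27 + 28 + (-2) + (-7) = 46
σ = (1, 2, 0, 3): 27 + (-7) + 22 + (-6) = 36
σ = (1, 2, 3, 0): 27 + (-7) + (-2) + (-9) = 9
σ = (1, 3, 0, 2): 27 + 30 + 22 + (-7) = 72
σ = (1, 3, 2, 0): 27 + 30 + 17 + (-9) = 65
σ = (2, 0, 1, 3): (-4) + 28 + 25 + (-6) = 43
σ = (2, 0, 3, 1): (-4) + 28 + (-2) + 3 = 25
σ = (2, 1, 0, 3): (-4) + (-1) + 22 + (-6) = 11
σ = (2, 1, 3, 0): (-4) + (-1) + (-2) + (-9) = -16
σ = (2, 3, 0, 1): (-4) + 30 + 22 + 3 = 51
σ = (2, 3, 1, 0): (-4) + 30 + 25 + (-9) = 42
σ = (3, 0, 1, 2): (-8) + 28 + 25 + (-7) = 38
σ = (3, 0, 2, 1): (-8) + 28 + 17 + 3 = 40
σ = (3, 1, 0, 2): (-8) + (-1) + 22 + (-7) = 6
σ = (3, 1, 2, 0): (-8) + (-1) + 17 + (-9) = -1
σ = (3, 2, 0, 1): (-8) + (-7) + 22 + 3 = 10
σ = (3, 2, 1, 0): (-8) + (-7) + 25 + (-9) = 1
Optimal value attained by: σ = (1, 3, 0, 2).
Answer: det⊕(C) = 72; verdict: NONSINGULAR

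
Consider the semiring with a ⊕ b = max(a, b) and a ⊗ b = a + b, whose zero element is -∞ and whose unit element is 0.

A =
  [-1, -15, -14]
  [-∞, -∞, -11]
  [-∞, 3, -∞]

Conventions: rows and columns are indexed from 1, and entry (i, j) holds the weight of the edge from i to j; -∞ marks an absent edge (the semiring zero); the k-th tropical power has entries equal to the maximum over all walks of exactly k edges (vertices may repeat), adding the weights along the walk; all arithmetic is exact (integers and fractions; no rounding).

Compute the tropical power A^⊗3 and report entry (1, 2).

A^⊗2:
  [-2, -11, -15]
  [-∞, -8, -∞]
  [-∞, -∞, -8]
A^⊗3:
  [-3, -12, -16]
  [-∞, -∞, -19]
  [-∞, -5, -∞]
Key observation: the optimum is the walk 1->1->3->2, with weight (-1) + (-14) + 3 = -12.
Optimal value attained by: walk 1->1->3->2.
Answer: (A^⊗3)[1][2] = -12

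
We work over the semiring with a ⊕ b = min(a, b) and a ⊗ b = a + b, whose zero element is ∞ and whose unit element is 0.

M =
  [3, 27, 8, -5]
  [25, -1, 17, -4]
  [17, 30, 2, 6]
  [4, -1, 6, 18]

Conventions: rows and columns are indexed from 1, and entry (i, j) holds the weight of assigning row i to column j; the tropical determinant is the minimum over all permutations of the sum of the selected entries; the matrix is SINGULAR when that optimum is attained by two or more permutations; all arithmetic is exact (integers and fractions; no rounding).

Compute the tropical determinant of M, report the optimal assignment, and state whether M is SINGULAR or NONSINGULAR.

σ = (1, 2, 3, 4): 3 + (-1) + 2 + 18 = 22
σ = (1, 2, 4, 3): 3 + (-1) + 6 + 6 = 14
σ = (1, 3, 2, 4): 3 + 17 + 30 + 18 = 68
σ = (1, 3, 4, 2): 3 + 17 + 6 + (-1) = 25
σ = (1, 4, 2, 3): 3 + (-4) + 30 + 6 = 35
σ = (1, 4, 3, 2): 3 + (-4) + 2 + (-1) = 0
σ = (2, 1, 3, 4): 27 + 25 + 2 + 18 = 72
σ = (2, 1, 4, 3): 27 + 25 + 6 + 6 = 64
σ = (2, 3, 1, 4): 27 + 17 + 17 + 18 = 79
σ = (2, 3, 4, 1): 27 + 17 + 6 + 4 = 54
σ = (2, 4, 1, 3): 27 + (-4) + 17 + 6 = 46
σ = (2, 4, 3, 1): 27 + (-4) + 2 + 4 = 29
σ = (3, 1, 2, 4): 8 + 25 + 30 + 18 = 81
σ = (3, 1, 4, 2): 8 + 25 + 6 + (-1) = 38
σ = (3, 2, 1, 4): 8 + (-1) + 17 + 18 = 42
σ = (3, 2, 4, 1): 8 + (-1) + 6 + 4 = 17
σ = (3, 4, 1, 2): 8 + (-4) + 17 + (-1) = 20
σ = (3, 4, 2, 1): 8 + (-4) + 30 + 4 = 38
σ = (4, 1, 2, 3): (-5) + 25 + 30 + 6 = 56
σ = (4, 1, 3, 2): (-5) + 25 + 2 + (-1) = 21
σ = (4, 2, 1, 3): (-5) + (-1) + 17 + 6 = 17
σ = (4, 2, 3, 1): (-5) + (-1) + 2 + 4 = 0
σ = (4, 3, 1, 2): (-5) + 17 + 17 + (-1) = 28
σ = (4, 3, 2, 1): (-5) + 17 + 30 + 4 = 46
Optimal value attained by: σ = (1, 4, 3, 2).
Answer: det⊕(M) = 0; verdict: SINGULAR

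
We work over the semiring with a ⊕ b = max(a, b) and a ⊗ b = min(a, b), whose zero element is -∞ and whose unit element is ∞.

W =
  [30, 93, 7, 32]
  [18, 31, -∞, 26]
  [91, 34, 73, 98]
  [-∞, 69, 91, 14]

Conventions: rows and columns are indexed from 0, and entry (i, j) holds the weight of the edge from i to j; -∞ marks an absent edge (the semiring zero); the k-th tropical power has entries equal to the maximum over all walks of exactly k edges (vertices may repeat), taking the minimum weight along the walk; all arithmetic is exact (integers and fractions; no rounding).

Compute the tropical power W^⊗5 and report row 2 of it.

W^⊗2:
  [30, 32, 32, 30]
  [18, 31, 26, 26]
  [73, 91, 91, 73]
  [91, 34, 73, 91]
W^⊗3:
  [32, 32, 32, 32]
  [26, 31, 26, 26]
  [91, 73, 73, 91]
  [73, 91, 91, 73]
W^⊗4:
  [32, 32, 32, 32]
  [26, 31, 26, 26]
  [73, 91, 91, 73]
  [91, 73, 73, 91]
W^⊗5:
  [32, 32, 32, 32]
  [26, 31, 26, 26]
  [91, 73, 73, 91]
  [73, 91, 91, 73]
Answer: row 2 of W^⊗5 = [91, 73, 73, 91]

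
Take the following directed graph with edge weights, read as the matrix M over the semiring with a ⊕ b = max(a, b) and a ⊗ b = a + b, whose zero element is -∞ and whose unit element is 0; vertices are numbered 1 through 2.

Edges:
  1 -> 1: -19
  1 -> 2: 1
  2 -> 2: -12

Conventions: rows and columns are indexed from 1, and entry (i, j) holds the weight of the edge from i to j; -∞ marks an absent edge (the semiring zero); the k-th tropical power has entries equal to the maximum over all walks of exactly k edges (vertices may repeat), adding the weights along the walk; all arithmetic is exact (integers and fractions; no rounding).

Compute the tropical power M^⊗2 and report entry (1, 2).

M^⊗2:
  [-38, -11]
  [-∞, -24]
Key observation: the optimum is the walk 1->2->2, with weight 1 + (-12) = -11.
Optimal value attained by: walk 1->2->2.
Answer: (M^⊗2)[1][2] = -11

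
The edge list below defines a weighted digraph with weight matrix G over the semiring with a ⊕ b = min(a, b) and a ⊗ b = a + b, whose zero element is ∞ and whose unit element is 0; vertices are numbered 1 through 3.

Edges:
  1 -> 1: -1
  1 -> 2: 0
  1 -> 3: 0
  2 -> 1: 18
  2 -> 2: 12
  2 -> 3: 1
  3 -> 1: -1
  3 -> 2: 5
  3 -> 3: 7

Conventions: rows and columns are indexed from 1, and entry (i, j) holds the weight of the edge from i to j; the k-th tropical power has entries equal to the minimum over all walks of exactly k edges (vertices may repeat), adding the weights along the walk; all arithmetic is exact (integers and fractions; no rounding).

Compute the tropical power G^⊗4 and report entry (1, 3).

G^⊗2:
  [-2, -1, -1]
  [0, 6, 8]
  [-2, -1, -1]
G^⊗3:
  [-3, -2, -2]
  [-1, 0, 0]
  [-3, -2, -2]
G^⊗4:
  [-4, -3, -3]
  [-2, -1, -1]
  [-4, -3, -3]
Key observation: the optimum is the walk 1->1->1->1->3, with weight (-1) + (-1) + (-1) + 0 = -3.
Optimal value attained by: walk 1->1->1->1->3.
Answer: (G^⊗4)[1][3] = -3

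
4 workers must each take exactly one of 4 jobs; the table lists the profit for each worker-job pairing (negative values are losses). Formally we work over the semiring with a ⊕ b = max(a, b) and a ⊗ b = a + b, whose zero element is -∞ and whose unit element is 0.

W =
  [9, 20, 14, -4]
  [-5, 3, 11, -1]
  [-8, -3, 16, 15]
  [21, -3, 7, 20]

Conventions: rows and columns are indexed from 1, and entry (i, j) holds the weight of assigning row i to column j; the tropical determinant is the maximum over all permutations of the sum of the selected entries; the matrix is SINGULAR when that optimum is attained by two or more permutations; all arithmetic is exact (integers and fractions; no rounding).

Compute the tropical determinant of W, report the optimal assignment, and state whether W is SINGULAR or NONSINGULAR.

σ = (1, 2, 3, 4): 9 + 3 + 16 + 20 = 48
σ = (1, 2, 4, 3): 9 + 3 + 15 + 7 = 34
σ = (1, 3, 2, 4): 9 + 11 + (-3) + 20 = 37
σ = (1, 3, 4, 2): 9 + 11 + 15 + (-3) = 32
σ = (1, 4, 2, 3): 9 + (-1) + (-3) + 7 = 12
σ = (1, 4, 3, 2): 9 + (-1) + 16 + (-3) = 21
σ = (2, 1, 3, 4): 20 + (-5) + 16 + 20 = 51
σ = (2, 1, 4, 3): 20 + (-5) + 15 + 7 = 37
σ = (2, 3, 1, 4): 20 + 11 + (-8) + 20 = 43
σ = (2, 3, 4, 1): 20 + 11 + 15 + 21 = 67
σ = (2, 4, 1, 3): 20 + (-1) + (-8) + 7 = 18
σ = (2, 4, 3, 1): 20 + (-1) + 16 + 21 = 56
σ = (3, 1, 2, 4): 14 + (-5) + (-3) + 20 = 26
σ = (3, 1, 4, 2): 14 + (-5) + 15 + (-3) = 21
σ = (3, 2, 1, 4): 14 + 3 + (-8) + 20 = 29
σ = (3, 2, 4, 1): 14 + 3 + 15 + 21 = 53
σ = (3, 4, 1, 2): 14 + (-1) + (-8) + (-3) = 2
σ = (3, 4, 2, 1): 14 + (-1) + (-3) + 21 = 31
σ = (4, 1, 2, 3): (-4) + (-5) + (-3) + 7 = -5
σ = (4, 1, 3, 2): (-4) + (-5) + 16 + (-3) = 4
σ = (4, 2, 1, 3): (-4) + 3 + (-8) + 7 = -2
σ = (4, 2, 3, 1): (-4) + 3 + 16 + 21 = 36
σ = (4, 3, 1, 2): (-4) + 11 + (-8) + (-3) = -4
σ = (4, 3, 2, 1): (-4) + 11 + (-3) + 21 = 25
Optimal value attained by: σ = (2, 3, 4, 1).
Answer: det⊕(W) = 67; verdict: NONSINGULAR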